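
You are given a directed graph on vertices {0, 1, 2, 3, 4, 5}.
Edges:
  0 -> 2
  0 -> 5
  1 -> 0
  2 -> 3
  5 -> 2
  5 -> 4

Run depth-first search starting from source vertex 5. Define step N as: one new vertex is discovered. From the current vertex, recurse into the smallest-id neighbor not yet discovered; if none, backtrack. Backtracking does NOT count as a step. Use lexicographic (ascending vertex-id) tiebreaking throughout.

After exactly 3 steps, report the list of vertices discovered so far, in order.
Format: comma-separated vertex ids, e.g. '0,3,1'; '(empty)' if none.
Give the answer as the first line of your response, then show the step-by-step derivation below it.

5,2,3

step 1: discover 5; path=5; order=5
step 2: discover 2; path=5>2; order=5,2
step 3: discover 3; path=5>2>3; order=5,2,3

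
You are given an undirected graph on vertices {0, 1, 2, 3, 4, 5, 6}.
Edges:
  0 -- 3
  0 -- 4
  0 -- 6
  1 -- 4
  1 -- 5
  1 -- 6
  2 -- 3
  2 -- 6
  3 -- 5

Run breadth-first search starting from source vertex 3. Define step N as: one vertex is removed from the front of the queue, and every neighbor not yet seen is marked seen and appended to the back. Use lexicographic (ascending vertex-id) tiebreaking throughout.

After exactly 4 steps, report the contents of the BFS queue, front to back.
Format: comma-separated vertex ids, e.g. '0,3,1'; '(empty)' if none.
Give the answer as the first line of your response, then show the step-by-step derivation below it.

4,6,1

step 1: dequeue 3; queue=[0,2,5]; order=3
step 2: dequeue 0; queue=[2,5,4,6]; order=3,0
step 3: dequeue 2; queue=[5,4,6]; order=3,0,2
step 4: dequeue 5; queue=[4,6,1]; order=3,0,2,5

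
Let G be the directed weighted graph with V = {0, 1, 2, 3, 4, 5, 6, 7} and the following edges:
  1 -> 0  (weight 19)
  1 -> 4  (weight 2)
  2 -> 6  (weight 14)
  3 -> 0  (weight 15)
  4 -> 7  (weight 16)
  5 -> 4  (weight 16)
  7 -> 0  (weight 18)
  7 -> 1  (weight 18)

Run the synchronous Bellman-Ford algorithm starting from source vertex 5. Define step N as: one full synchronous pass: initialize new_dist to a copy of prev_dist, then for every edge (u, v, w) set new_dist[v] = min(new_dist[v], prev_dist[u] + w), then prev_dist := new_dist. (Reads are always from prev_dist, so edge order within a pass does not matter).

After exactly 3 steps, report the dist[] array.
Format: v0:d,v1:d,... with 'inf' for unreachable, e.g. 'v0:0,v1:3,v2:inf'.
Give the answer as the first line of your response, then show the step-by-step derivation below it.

v0:50,v1:50,v2:inf,v3:inf,v4:16,v5:0,v6:inf,v7:32

step 1: dist = v0:inf,v1:inf,v2:inf,v3:inf,v4:16,v5:0,v6:inf,v7:inf
step 2: dist = v0:inf,v1:inf,v2:inf,v3:inf,v4:16,v5:0,v6:inf,v7:32
step 3: dist = v0:50,v1:50,v2:inf,v3:inf,v4:16,v5:0,v6:inf,v7:32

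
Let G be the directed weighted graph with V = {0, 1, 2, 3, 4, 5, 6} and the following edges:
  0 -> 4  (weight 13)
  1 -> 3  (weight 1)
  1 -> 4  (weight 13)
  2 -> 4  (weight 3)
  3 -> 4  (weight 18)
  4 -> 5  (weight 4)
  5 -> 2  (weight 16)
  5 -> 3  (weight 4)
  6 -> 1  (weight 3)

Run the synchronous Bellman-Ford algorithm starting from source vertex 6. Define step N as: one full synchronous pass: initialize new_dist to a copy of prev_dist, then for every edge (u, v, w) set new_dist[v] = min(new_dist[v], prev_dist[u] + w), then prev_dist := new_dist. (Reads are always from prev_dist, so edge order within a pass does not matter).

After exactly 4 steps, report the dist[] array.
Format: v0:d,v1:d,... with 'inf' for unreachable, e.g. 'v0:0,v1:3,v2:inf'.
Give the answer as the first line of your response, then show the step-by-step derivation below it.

v0:inf,v1:3,v2:36,v3:4,v4:16,v5:20,v6:0

step 1: dist = v0:inf,v1:3,v2:inf,v3:inf,v4:inf,v5:inf,v6:0
step 2: dist = v0:inf,v1:3,v2:inf,v3:4,v4:16,v5:inf,v6:0
step 3: dist = v0:inf,v1:3,v2:inf,v3:4,v4:16,v5:20,v6:0
step 4: dist = v0:inf,v1:3,v2:36,v3:4,v4:16,v5:20,v6:0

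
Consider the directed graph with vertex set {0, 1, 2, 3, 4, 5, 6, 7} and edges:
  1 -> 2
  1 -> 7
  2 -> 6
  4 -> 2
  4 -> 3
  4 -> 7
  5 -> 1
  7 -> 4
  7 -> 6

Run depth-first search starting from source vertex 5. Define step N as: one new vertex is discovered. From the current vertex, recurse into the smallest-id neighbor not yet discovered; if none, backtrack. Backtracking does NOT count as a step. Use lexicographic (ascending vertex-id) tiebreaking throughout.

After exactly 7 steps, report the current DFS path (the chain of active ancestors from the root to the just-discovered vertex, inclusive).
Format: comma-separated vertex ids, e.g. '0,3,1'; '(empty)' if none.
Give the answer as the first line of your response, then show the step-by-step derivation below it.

5,1,7,4,3

step 1: discover 5; path=5; order=5
step 2: discover 1; path=5>1; order=5,1
step 3: discover 2; path=5>1>2; order=5,1,2
step 4: discover 6; path=5>1>2>6; order=5,1,2,6
step 5: discover 7; path=5>1>7; order=5,1,2,6,7
step 6: discover 4; path=5>1>7>4; order=5,1,2,6,7,4
step 7: discover 3; path=5>1>7>4>3; order=5,1,2,6,7,4,3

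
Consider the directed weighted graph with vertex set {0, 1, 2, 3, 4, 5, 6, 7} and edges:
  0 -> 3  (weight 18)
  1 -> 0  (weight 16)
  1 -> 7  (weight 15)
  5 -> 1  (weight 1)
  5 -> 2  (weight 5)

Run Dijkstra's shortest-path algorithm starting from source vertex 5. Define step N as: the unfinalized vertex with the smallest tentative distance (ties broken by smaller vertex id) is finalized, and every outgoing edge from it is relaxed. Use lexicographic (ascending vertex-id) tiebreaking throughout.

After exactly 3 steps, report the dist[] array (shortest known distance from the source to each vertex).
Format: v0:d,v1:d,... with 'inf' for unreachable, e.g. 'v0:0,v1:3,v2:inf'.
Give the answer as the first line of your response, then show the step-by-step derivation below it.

v0:17,v1:1,v2:5,v3:inf,v4:inf,v5:0,v6:inf,v7:16

step 1: dist = v0:inf,v1:1,v2:5,v3:inf,v4:inf,v5:0,v6:inf,v7:inf
step 2: dist = v0:17,v1:1,v2:5,v3:inf,v4:inf,v5:0,v6:inf,v7:16
step 3: dist = v0:17,v1:1,v2:5,v3:inf,v4:inf,v5:0,v6:inf,v7:16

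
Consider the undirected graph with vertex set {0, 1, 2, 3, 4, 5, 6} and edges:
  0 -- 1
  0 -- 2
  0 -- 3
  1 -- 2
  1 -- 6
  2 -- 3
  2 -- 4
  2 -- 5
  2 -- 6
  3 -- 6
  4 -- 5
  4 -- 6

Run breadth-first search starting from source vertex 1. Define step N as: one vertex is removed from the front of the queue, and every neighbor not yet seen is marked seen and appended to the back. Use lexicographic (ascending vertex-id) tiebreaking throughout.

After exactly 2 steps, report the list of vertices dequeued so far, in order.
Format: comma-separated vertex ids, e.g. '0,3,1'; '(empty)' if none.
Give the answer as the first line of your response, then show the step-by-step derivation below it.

1,0

step 1: dequeue 1; queue=[0,2,6]; order=1
step 2: dequeue 0; queue=[2,6,3]; order=1,0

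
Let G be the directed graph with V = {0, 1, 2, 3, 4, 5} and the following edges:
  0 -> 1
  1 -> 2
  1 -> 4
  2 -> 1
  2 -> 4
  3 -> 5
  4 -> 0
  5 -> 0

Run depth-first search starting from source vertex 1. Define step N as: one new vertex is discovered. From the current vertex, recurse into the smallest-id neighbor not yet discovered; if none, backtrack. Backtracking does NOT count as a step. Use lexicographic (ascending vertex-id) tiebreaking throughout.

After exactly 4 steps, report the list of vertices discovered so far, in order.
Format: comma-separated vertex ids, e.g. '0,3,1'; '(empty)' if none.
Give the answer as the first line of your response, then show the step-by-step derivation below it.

1,2,4,0

step 1: discover 1; path=1; order=1
step 2: discover 2; path=1>2; order=1,2
step 3: discover 4; path=1>2>4; order=1,2,4
step 4: discover 0; path=1>2>4>0; order=1,2,4,0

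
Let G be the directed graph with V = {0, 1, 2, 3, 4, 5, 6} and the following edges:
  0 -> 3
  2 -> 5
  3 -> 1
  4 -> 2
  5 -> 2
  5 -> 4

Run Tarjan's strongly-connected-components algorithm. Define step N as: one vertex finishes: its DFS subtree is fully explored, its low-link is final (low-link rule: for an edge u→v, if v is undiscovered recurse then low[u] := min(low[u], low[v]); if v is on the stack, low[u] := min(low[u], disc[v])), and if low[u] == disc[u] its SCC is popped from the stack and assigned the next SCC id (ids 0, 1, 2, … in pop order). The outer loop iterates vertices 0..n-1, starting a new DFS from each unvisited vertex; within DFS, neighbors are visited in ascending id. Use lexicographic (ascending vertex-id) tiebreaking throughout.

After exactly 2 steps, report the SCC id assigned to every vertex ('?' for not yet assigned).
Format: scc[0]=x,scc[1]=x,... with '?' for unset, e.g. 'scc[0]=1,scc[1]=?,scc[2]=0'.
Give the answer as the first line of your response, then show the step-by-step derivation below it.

scc[0]=?,scc[1]=0,scc[2]=?,scc[3]=1,scc[4]=?,scc[5]=?,scc[6]=?

step 1: low=(low[0]=0,low[1]=2,low[2]=?,low[3]=1,low[4]=?,low[5]=?,low[6]=?); scc=(scc[0]=?,scc[1]=0,scc[2]=?,scc[3]=?,scc[4]=?,scc[5]=?,scc[6]=?)
step 2: low=(low[0]=0,low[1]=2,low[2]=?,low[3]=1,low[4]=?,low[5]=?,low[6]=?); scc=(scc[0]=?,scc[1]=0,scc[2]=?,scc[3]=1,scc[4]=?,scc[5]=?,scc[6]=?)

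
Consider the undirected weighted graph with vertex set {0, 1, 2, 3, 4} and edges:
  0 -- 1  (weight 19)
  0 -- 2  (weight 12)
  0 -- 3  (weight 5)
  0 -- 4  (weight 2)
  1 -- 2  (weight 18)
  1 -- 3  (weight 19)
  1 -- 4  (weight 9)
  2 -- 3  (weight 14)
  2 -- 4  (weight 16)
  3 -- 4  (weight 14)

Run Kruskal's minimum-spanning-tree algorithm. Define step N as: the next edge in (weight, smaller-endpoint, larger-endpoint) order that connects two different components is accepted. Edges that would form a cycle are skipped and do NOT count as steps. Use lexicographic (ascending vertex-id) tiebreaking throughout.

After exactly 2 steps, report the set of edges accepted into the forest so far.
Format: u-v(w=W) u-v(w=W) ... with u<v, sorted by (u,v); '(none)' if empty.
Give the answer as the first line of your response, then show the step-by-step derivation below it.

0-3(w=5) 0-4(w=2)

step 1: add edge 0-4 (w=2); MST = {0-4(w=2)}
step 2: add edge 0-3 (w=5); MST = {0-3(w=5) 0-4(w=2)}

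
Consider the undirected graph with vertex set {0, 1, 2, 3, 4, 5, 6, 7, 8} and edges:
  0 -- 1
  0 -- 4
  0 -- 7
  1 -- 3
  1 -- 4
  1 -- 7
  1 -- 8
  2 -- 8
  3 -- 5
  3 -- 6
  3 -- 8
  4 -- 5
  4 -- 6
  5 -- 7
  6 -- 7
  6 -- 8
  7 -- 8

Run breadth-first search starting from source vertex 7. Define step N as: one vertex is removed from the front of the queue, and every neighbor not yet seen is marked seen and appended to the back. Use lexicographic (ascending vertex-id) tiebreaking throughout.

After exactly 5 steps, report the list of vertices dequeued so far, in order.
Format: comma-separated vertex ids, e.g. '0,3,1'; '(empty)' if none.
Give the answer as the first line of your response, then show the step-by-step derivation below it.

7,0,1,5,6

step 1: dequeue 7; queue=[0,1,5,6,8]; order=7
step 2: dequeue 0; queue=[1,5,6,8,4]; order=7,0
step 3: dequeue 1; queue=[5,6,8,4,3]; order=7,0,1
step 4: dequeue 5; queue=[6,8,4,3]; order=7,0,1,5
step 5: dequeue 6; queue=[8,4,3]; order=7,0,1,5,6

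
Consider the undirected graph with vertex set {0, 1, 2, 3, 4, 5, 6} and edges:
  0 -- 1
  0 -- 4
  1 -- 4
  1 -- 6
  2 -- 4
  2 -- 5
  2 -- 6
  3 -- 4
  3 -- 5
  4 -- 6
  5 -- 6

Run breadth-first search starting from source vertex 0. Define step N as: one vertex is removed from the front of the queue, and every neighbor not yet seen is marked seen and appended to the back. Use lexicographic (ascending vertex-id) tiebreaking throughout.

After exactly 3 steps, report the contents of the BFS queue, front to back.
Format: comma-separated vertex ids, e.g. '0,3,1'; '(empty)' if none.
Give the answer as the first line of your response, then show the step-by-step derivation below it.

6,2,3

step 1: dequeue 0; queue=[1,4]; order=0
step 2: dequeue 1; queue=[4,6]; order=0,1
step 3: dequeue 4; queue=[6,2,3]; order=0,1,4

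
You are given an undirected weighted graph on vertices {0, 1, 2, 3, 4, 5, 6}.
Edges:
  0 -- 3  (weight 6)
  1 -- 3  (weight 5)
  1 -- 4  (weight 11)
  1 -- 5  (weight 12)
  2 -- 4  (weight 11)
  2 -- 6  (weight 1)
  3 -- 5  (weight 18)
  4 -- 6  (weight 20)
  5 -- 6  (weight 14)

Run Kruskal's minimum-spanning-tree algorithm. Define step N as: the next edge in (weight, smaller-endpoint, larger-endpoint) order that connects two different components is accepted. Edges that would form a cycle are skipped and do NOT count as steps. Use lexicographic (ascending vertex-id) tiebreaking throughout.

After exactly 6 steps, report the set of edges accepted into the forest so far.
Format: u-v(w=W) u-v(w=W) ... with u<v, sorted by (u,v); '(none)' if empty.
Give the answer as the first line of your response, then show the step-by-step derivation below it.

0-3(w=6) 1-3(w=5) 1-4(w=11) 1-5(w=12) 2-4(w=11) 2-6(w=1)

step 1: add edge 2-6 (w=1); MST = {2-6(w=1)}
step 2: add edge 1-3 (w=5); MST = {1-3(w=5) 2-6(w=1)}
step 3: add edge 0-3 (w=6); MST = {0-3(w=6) 1-3(w=5) 2-6(w=1)}
step 4: add edge 1-4 (w=11); MST = {0-3(w=6) 1-3(w=5) 1-4(w=11) 2-6(w=1)}
step 5: add edge 2-4 (w=11); MST = {0-3(w=6) 1-3(w=5) 1-4(w=11) 2-4(w=11) 2-6(w=1)}
step 6: add edge 1-5 (w=12); MST = {0-3(w=6) 1-3(w=5) 1-4(w=11) 1-5(w=12) 2-4(w=11) 2-6(w=1)}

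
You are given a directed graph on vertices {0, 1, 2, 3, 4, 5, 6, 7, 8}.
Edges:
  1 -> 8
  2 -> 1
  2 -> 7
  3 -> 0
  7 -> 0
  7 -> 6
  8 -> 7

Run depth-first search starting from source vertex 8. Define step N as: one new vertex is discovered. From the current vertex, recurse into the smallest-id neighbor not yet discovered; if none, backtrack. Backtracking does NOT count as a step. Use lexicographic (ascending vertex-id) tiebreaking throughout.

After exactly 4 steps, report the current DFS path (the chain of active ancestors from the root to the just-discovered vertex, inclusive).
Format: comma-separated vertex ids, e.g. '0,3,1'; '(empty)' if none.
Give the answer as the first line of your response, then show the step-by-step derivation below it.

8,7,6

step 1: discover 8; path=8; order=8
step 2: discover 7; path=8>7; order=8,7
step 3: discover 0; path=8>7>0; order=8,7,0
step 4: discover 6; path=8>7>6; order=8,7,0,6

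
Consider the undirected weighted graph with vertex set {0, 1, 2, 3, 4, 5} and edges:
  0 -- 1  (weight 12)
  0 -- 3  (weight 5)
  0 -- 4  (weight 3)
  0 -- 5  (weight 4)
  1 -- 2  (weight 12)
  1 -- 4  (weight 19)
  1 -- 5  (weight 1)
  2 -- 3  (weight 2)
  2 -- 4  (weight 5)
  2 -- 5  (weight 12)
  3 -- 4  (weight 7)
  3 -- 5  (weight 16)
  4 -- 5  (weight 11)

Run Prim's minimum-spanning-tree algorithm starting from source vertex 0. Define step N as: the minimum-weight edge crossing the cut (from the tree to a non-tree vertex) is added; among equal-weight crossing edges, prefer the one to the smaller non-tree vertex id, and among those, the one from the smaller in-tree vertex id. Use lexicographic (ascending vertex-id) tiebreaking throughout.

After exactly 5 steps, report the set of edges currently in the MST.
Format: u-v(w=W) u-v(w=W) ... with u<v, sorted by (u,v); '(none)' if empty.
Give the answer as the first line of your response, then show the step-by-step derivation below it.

0-4(w=3) 0-5(w=4) 1-5(w=1) 2-3(w=2) 2-4(w=5)

step 1: add edge 0-4 (w=3); MST = {0-4(w=3)}
step 2: add edge 0-5 (w=4); MST = {0-4(w=3) 0-5(w=4)}
step 3: add edge 1-5 (w=1); MST = {0-4(w=3) 0-5(w=4) 1-5(w=1)}
step 4: add edge 2-4 (w=5); MST = {0-4(w=3) 0-5(w=4) 1-5(w=1) 2-4(w=5)}
step 5: add edge 2-3 (w=2); MST = {0-4(w=3) 0-5(w=4) 1-5(w=1) 2-3(w=2) 2-4(w=5)}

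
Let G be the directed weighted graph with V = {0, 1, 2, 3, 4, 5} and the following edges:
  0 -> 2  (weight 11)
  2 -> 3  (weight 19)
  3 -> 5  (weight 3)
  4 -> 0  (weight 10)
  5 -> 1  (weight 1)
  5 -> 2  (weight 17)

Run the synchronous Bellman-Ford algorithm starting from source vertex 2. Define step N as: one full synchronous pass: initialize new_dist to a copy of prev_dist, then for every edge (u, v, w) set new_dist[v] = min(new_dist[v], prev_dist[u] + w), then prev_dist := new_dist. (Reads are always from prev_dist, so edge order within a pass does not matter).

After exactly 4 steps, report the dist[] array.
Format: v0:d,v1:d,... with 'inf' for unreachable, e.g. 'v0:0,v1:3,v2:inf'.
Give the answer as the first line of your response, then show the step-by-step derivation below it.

v0:inf,v1:23,v2:0,v3:19,v4:inf,v5:22

step 1: dist = v0:inf,v1:inf,v2:0,v3:19,v4:inf,v5:inf
step 2: dist = v0:inf,v1:inf,v2:0,v3:19,v4:inf,v5:22
step 3: dist = v0:inf,v1:23,v2:0,v3:19,v4:inf,v5:22
step 4: dist = v0:inf,v1:23,v2:0,v3:19,v4:inf,v5:22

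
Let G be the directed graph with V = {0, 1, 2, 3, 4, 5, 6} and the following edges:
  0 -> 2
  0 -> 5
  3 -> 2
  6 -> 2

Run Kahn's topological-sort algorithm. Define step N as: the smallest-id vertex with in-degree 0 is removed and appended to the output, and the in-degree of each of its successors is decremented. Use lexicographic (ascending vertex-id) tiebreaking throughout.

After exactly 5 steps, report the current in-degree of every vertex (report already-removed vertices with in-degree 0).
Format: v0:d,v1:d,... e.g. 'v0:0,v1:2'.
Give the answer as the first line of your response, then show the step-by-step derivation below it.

v0:0,v1:0,v2:1,v3:0,v4:0,v5:0,v6:0

step 1: output 0; order=[0]; indeg=(0,0,2,0,0,0,0)
step 2: output 1; order=[0,1]; indeg=(0,0,2,0,0,0,0)
step 3: output 3; order=[0,1,3]; indeg=(0,0,1,0,0,0,0)
step 4: output 4; order=[0,1,3,4]; indeg=(0,0,1,0,0,0,0)
step 5: output 5; order=[0,1,3,4,5]; indeg=(0,0,1,0,0,0,0)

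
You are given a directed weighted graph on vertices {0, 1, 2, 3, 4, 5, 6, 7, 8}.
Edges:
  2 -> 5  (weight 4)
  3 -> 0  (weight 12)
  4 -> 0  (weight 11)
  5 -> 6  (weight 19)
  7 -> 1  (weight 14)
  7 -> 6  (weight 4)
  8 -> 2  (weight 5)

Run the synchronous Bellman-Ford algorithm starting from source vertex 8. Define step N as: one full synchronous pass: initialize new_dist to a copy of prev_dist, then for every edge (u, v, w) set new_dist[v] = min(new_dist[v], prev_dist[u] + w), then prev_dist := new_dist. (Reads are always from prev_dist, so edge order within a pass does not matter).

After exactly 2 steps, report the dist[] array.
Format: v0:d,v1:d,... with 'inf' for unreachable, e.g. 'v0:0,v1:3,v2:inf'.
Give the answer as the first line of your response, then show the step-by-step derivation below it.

v0:inf,v1:inf,v2:5,v3:inf,v4:inf,v5:9,v6:inf,v7:inf,v8:0

step 1: dist = v0:inf,v1:inf,v2:5,v3:inf,v4:inf,v5:inf,v6:inf,v7:inf,v8:0
step 2: dist = v0:inf,v1:inf,v2:5,v3:inf,v4:inf,v5:9,v6:inf,v7:inf,v8:0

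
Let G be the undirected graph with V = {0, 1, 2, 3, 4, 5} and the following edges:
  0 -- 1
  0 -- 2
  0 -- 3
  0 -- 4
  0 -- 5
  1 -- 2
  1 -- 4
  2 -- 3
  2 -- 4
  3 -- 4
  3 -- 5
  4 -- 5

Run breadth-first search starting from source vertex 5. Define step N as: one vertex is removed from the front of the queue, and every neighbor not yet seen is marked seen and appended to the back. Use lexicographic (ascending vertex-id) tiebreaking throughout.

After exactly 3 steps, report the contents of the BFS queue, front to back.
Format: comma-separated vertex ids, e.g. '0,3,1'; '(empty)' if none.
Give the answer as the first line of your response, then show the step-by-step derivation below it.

4,1,2

step 1: dequeue 5; queue=[0,3,4]; order=5
step 2: dequeue 0; queue=[3,4,1,2]; order=5,0
step 3: dequeue 3; queue=[4,1,2]; order=5,0,3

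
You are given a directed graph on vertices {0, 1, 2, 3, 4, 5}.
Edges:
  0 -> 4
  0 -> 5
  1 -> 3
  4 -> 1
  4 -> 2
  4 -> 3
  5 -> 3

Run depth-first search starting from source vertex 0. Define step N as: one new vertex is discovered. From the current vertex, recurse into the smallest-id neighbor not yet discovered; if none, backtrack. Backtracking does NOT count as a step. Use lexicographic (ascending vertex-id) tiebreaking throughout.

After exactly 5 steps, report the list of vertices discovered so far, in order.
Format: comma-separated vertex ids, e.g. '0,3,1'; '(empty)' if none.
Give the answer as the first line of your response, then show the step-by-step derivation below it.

0,4,1,3,2

step 1: discover 0; path=0; order=0
step 2: discover 4; path=0>4; order=0,4
step 3: discover 1; path=0>4>1; order=0,4,1
step 4: discover 3; path=0>4>1>3; order=0,4,1,3
step 5: discover 2; path=0>4>2; order=0,4,1,3,2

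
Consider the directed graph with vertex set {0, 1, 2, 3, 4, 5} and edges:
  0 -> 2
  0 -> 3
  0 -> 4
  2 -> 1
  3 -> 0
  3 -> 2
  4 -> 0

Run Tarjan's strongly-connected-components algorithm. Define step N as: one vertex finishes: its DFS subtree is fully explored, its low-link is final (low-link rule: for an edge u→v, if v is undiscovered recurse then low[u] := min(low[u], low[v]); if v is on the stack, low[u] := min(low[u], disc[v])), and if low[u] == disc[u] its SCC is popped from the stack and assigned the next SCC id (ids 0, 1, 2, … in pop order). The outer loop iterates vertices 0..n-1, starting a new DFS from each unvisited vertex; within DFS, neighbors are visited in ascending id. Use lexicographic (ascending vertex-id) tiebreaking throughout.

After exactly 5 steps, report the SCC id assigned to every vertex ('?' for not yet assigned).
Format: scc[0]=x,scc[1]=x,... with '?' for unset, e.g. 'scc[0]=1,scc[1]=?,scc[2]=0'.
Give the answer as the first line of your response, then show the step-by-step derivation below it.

scc[0]=2,scc[1]=0,scc[2]=1,scc[3]=2,scc[4]=2,scc[5]=?

step 1: low=(low[0]=0,low[1]=2,low[2]=1,low[3]=?,low[4]=?,low[5]=?); scc=(scc[0]=?,scc[1]=0,scc[2]=?,scc[3]=?,scc[4]=?,scc[5]=?)
step 2: low=(low[0]=0,low[1]=2,low[2]=1,low[3]=?,low[4]=?,low[5]=?); scc=(scc[0]=?,scc[1]=0,scc[2]=1,scc[3]=?,scc[4]=?,scc[5]=?)
step 3: low=(low[0]=0,low[1]=2,low[2]=1,low[3]=0,low[4]=?,low[5]=?); scc=(scc[0]=?,scc[1]=0,scc[2]=1,scc[3]=?,scc[4]=?,scc[5]=?)
step 4: low=(low[0]=0,low[1]=2,low[2]=1,low[3]=0,low[4]=0,low[5]=?); scc=(scc[0]=?,scc[1]=0,scc[2]=1,scc[3]=?,scc[4]=?,scc[5]=?)
step 5: low=(low[0]=0,low[1]=2,low[2]=1,low[3]=0,low[4]=0,low[5]=?); scc=(scc[0]=2,scc[1]=0,scc[2]=1,scc[3]=2,scc[4]=2,scc[5]=?)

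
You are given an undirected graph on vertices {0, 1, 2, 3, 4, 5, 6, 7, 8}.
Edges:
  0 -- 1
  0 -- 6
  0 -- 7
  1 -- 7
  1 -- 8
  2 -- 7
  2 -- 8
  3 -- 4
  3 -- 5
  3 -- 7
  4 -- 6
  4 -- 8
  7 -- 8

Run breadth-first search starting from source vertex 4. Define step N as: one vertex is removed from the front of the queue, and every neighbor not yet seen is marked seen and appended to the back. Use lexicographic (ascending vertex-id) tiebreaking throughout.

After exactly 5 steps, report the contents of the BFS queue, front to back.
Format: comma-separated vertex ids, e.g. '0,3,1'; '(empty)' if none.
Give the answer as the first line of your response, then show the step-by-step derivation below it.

7,0,1,2

step 1: dequeue 4; queue=[3,6,8]; order=4
step 2: dequeue 3; queue=[6,8,5,7]; order=4,3
step 3: dequeue 6; queue=[8,5,7,0]; order=4,3,6
step 4: dequeue 8; queue=[5,7,0,1,2]; order=4,3,6,8
step 5: dequeue 5; queue=[7,0,1,2]; order=4,3,6,8,5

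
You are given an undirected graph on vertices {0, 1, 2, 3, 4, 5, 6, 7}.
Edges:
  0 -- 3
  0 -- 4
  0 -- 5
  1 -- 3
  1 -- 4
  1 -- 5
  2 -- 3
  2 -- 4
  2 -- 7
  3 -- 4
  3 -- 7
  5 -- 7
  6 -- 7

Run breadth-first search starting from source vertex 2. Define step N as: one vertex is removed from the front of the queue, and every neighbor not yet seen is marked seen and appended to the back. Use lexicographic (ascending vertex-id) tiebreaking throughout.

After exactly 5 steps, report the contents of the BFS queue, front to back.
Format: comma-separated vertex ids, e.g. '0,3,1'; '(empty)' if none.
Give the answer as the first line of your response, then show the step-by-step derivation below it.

1,5,6

step 1: dequeue 2; queue=[3,4,7]; order=2
step 2: dequeue 3; queue=[4,7,0,1]; order=2,3
step 3: dequeue 4; queue=[7,0,1]; order=2,3,4
step 4: dequeue 7; queue=[0,1,5,6]; order=2,3,4,7
step 5: dequeue 0; queue=[1,5,6]; order=2,3,4,7,0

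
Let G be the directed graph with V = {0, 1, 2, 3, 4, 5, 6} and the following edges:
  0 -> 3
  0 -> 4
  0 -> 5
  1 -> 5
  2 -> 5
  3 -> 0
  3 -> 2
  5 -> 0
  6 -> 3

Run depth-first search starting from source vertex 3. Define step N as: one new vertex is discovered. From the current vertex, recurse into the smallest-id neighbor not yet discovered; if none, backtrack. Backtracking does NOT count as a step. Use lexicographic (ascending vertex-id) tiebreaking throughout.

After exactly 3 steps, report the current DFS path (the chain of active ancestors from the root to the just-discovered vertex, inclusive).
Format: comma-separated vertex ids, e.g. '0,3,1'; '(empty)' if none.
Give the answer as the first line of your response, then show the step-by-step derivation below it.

3,0,4

step 1: discover 3; path=3; order=3
step 2: discover 0; path=3>0; order=3,0
step 3: discover 4; path=3>0>4; order=3,0,4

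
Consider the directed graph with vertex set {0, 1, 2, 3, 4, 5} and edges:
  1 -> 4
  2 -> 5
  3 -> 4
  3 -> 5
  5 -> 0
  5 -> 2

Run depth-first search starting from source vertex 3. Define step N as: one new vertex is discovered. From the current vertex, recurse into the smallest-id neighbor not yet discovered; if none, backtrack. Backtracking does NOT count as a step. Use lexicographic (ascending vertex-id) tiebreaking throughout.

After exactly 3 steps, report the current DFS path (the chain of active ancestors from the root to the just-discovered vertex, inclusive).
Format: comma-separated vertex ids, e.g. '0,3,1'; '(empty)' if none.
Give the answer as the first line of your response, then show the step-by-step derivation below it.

3,5

step 1: discover 3; path=3; order=3
step 2: discover 4; path=3>4; order=3,4
step 3: discover 5; path=3>5; order=3,4,5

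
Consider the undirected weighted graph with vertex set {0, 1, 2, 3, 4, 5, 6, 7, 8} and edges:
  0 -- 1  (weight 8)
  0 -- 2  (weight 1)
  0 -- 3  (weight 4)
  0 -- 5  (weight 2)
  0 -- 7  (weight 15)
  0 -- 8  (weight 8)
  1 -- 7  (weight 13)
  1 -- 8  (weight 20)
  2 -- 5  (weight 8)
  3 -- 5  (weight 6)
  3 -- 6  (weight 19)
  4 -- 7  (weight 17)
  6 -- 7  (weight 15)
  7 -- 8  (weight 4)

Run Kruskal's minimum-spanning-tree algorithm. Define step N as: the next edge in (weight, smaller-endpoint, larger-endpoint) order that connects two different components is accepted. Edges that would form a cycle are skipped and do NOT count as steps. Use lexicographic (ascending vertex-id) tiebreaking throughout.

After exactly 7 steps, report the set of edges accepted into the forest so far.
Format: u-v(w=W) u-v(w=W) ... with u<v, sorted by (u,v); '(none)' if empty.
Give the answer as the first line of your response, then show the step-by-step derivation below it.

0-1(w=8) 0-2(w=1) 0-3(w=4) 0-5(w=2) 0-8(w=8) 6-7(w=15) 7-8(w=4)

step 1: add edge 0-2 (w=1); MST = {0-2(w=1)}
step 2: add edge 0-5 (w=2); MST = {0-2(w=1) 0-5(w=2)}
step 3: add edge 0-3 (w=4); MST = {0-2(w=1) 0-3(w=4) 0-5(w=2)}
step 4: add edge 7-8 (w=4); MST = {0-2(w=1) 0-3(w=4) 0-5(w=2) 7-8(w=4)}
step 5: add edge 0-1 (w=8); MST = {0-1(w=8) 0-2(w=1) 0-3(w=4) 0-5(w=2) 7-8(w=4)}
step 6: add edge 0-8 (w=8); MST = {0-1(w=8) 0-2(w=1) 0-3(w=4) 0-5(w=2) 0-8(w=8) 7-8(w=4)}
step 7: add edge 6-7 (w=15); MST = {0-1(w=8) 0-2(w=1) 0-3(w=4) 0-5(w=2) 0-8(w=8) 6-7(w=15) 7-8(w=4)}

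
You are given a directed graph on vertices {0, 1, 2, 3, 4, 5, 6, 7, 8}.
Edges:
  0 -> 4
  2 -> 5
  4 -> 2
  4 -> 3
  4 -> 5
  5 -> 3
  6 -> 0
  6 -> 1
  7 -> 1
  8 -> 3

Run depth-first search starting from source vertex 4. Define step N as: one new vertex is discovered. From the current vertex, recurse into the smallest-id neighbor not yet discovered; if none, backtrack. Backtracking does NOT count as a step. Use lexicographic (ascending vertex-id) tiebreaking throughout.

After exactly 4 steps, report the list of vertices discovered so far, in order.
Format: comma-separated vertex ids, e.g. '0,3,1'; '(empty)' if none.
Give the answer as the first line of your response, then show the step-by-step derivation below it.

4,2,5,3

step 1: discover 4; path=4; order=4
step 2: discover 2; path=4>2; order=4,2
step 3: discover 5; path=4>2>5; order=4,2,5
step 4: discover 3; path=4>2>5>3; order=4,2,5,3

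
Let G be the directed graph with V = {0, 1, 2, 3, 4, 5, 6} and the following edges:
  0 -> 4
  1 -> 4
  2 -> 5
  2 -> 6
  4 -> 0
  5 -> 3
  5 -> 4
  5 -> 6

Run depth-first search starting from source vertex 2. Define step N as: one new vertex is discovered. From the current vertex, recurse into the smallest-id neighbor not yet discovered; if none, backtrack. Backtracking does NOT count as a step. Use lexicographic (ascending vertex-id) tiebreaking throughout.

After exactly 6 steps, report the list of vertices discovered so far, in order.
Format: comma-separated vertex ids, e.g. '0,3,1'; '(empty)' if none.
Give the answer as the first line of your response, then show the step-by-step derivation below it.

2,5,3,4,0,6

step 1: discover 2; path=2; order=2
step 2: discover 5; path=2>5; order=2,5
step 3: discover 3; path=2>5>3; order=2,5,3
step 4: discover 4; path=2>5>4; order=2,5,3,4
step 5: discover 0; path=2>5>4>0; order=2,5,3,4,0
step 6: discover 6; path=2>5>6; order=2,5,3,4,0,6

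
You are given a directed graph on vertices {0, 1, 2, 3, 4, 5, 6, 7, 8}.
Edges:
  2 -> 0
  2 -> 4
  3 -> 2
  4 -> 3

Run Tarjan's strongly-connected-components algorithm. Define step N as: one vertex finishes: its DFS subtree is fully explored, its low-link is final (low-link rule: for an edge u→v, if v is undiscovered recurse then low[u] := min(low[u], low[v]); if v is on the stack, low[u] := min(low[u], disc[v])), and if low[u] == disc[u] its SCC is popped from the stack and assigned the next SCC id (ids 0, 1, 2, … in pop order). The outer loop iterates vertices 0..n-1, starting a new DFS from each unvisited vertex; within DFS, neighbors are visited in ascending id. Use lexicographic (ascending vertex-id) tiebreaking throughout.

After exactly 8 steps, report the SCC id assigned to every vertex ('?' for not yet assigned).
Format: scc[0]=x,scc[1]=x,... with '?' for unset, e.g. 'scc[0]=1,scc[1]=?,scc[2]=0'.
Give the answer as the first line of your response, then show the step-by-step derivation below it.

scc[0]=0,scc[1]=1,scc[2]=2,scc[3]=2,scc[4]=2,scc[5]=3,scc[6]=4,scc[7]=5,scc[8]=?

step 1: low=(low[0]=0,low[1]=?,low[2]=?,low[3]=?,low[4]=?,low[5]=?,low[6]=?,low[7]=?,low[8]=?); scc=(scc[0]=0,scc[1]=?,scc[2]=?,scc[3]=?,scc[4]=?,scc[5]=?,scc[6]=?,scc[7]=?,scc[8]=?)
step 2: low=(low[0]=0,low[1]=1,low[2]=?,low[3]=?,low[4]=?,low[5]=?,low[6]=?,low[7]=?,low[8]=?); scc=(scc[0]=0,scc[1]=1,scc[2]=?,scc[3]=?,scc[4]=?,scc[5]=?,scc[6]=?,scc[7]=?,scc[8]=?)
step 3: low=(low[0]=0,low[1]=1,low[2]=2,low[3]=2,low[4]=3,low[5]=?,low[6]=?,low[7]=?,low[8]=?); scc=(scc[0]=0,scc[1]=1,scc[2]=?,scc[3]=?,scc[4]=?,scc[5]=?,scc[6]=?,scc[7]=?,scc[8]=?)
step 4: low=(low[0]=0,low[1]=1,low[2]=2,low[3]=2,low[4]=2,low[5]=?,low[6]=?,low[7]=?,low[8]=?); scc=(scc[0]=0,scc[1]=1,scc[2]=?,scc[3]=?,scc[4]=?,scc[5]=?,scc[6]=?,scc[7]=?,scc[8]=?)
step 5: low=(low[0]=0,low[1]=1,low[2]=2,low[3]=2,low[4]=2,low[5]=?,low[6]=?,low[7]=?,low[8]=?); scc=(scc[0]=0,scc[1]=1,scc[2]=2,scc[3]=2,scc[4]=2,scc[5]=?,scc[6]=?,scc[7]=?,scc[8]=?)
step 6: low=(low[0]=0,low[1]=1,low[2]=2,low[3]=2,low[4]=2,low[5]=5,low[6]=?,low[7]=?,low[8]=?); scc=(scc[0]=0,scc[1]=1,scc[2]=2,scc[3]=2,scc[4]=2,scc[5]=3,scc[6]=?,scc[7]=?,scc[8]=?)
step 7: low=(low[0]=0,low[1]=1,low[2]=2,low[3]=2,low[4]=2,low[5]=5,low[6]=6,low[7]=?,low[8]=?); scc=(scc[0]=0,scc[1]=1,scc[2]=2,scc[3]=2,scc[4]=2,scc[5]=3,scc[6]=4,scc[7]=?,scc[8]=?)
step 8: low=(low[0]=0,low[1]=1,low[2]=2,low[3]=2,low[4]=2,low[5]=5,low[6]=6,low[7]=7,low[8]=?); scc=(scc[0]=0,scc[1]=1,scc[2]=2,scc[3]=2,scc[4]=2,scc[5]=3,scc[6]=4,scc[7]=5,scc[8]=?)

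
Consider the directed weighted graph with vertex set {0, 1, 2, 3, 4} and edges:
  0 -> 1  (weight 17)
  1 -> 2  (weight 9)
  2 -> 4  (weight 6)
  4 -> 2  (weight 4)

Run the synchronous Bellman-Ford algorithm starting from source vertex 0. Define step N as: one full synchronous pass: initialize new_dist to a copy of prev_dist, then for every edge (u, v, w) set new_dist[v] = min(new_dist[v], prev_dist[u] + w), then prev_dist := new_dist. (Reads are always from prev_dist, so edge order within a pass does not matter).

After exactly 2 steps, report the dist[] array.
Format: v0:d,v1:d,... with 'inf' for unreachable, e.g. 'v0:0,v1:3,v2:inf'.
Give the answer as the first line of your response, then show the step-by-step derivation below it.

v0:0,v1:17,v2:26,v3:inf,v4:inf

step 1: dist = v0:0,v1:17,v2:inf,v3:inf,v4:inf
step 2: dist = v0:0,v1:17,v2:26,v3:inf,v4:inf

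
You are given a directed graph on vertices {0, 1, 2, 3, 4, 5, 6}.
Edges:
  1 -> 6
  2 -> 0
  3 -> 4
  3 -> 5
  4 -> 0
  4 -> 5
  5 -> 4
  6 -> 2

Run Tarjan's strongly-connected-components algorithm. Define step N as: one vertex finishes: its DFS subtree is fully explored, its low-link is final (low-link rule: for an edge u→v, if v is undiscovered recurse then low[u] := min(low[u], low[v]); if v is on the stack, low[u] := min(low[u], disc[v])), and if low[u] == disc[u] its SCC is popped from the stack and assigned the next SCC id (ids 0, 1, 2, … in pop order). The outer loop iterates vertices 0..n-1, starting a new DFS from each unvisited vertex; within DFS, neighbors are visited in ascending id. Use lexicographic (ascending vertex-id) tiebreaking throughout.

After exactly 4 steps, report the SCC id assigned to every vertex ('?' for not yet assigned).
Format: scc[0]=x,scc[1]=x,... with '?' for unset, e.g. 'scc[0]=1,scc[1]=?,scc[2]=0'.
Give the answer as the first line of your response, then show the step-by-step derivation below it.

scc[0]=0,scc[1]=3,scc[2]=1,scc[3]=?,scc[4]=?,scc[5]=?,scc[6]=2

step 1: low=(low[0]=0,low[1]=?,low[2]=?,low[3]=?,low[4]=?,low[5]=?,low[6]=?); scc=(scc[0]=0,scc[1]=?,scc[2]=?,scc[3]=?,scc[4]=?,scc[5]=?,scc[6]=?)
step 2: low=(low[0]=0,low[1]=1,low[2]=3,low[3]=?,low[4]=?,low[5]=?,low[6]=2); scc=(scc[0]=0,scc[1]=?,scc[2]=1,scc[3]=?,scc[4]=?,scc[5]=?,scc[6]=?)
step 3: low=(low[0]=0,low[1]=1,low[2]=3,low[3]=?,low[4]=?,low[5]=?,low[6]=2); scc=(scc[0]=0,scc[1]=?,scc[2]=1,scc[3]=?,scc[4]=?,scc[5]=?,scc[6]=2)
step 4: low=(low[0]=0,low[1]=1,low[2]=3,low[3]=?,low[4]=?,low[5]=?,low[6]=2); scc=(scc[0]=0,scc[1]=3,scc[2]=1,scc[3]=?,scc[4]=?,scc[5]=?,scc[6]=2)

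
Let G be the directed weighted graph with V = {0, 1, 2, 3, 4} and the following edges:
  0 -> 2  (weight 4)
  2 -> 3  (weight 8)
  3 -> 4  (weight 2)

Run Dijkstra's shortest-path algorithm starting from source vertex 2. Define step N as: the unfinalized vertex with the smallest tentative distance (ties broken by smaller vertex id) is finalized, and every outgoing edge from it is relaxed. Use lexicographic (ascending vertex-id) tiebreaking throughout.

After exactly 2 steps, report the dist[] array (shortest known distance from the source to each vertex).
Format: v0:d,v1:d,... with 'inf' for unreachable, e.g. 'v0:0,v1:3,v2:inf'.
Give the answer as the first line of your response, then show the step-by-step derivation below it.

v0:inf,v1:inf,v2:0,v3:8,v4:10

step 1: dist = v0:inf,v1:inf,v2:0,v3:8,v4:inf
step 2: dist = v0:inf,v1:inf,v2:0,v3:8,v4:10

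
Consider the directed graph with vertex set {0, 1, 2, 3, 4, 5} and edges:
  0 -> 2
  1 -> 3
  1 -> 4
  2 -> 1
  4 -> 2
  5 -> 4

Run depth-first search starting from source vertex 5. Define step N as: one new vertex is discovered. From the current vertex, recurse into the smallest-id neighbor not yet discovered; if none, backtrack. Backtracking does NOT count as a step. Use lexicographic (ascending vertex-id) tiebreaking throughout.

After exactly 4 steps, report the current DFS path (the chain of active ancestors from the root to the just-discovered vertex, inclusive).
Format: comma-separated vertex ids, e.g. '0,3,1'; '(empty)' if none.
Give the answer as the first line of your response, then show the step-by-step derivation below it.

5,4,2,1

step 1: discover 5; path=5; order=5
step 2: discover 4; path=5>4; order=5,4
step 3: discover 2; path=5>4>2; order=5,4,2
step 4: discover 1; path=5>4>2>1; order=5,4,2,1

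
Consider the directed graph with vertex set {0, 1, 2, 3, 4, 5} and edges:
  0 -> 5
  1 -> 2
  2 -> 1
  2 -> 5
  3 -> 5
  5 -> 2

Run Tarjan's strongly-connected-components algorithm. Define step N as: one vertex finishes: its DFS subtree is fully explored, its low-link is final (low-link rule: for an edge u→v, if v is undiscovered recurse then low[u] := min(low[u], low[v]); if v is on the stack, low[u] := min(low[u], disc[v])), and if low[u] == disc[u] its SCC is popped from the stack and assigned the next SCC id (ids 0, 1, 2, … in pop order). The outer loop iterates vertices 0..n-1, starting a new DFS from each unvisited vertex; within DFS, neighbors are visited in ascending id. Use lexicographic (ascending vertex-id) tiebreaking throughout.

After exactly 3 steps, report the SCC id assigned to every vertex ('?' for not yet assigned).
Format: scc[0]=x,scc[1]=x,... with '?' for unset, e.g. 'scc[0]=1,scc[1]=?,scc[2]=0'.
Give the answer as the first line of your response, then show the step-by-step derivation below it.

scc[0]=?,scc[1]=0,scc[2]=0,scc[3]=?,scc[4]=?,scc[5]=0

step 1: low=(low[0]=0,low[1]=2,low[2]=2,low[3]=?,low[4]=?,low[5]=1); scc=(scc[0]=?,scc[1]=?,scc[2]=?,scc[3]=?,scc[4]=?,scc[5]=?)
step 2: low=(low[0]=0,low[1]=2,low[2]=1,low[3]=?,low[4]=?,low[5]=1); scc=(scc[0]=?,scc[1]=?,scc[2]=?,scc[3]=?,scc[4]=?,scc[5]=?)
step 3: low=(low[0]=0,low[1]=2,low[2]=1,low[3]=?,low[4]=?,low[5]=1); scc=(scc[0]=?,scc[1]=0,scc[2]=0,scc[3]=?,scc[4]=?,scc[5]=0)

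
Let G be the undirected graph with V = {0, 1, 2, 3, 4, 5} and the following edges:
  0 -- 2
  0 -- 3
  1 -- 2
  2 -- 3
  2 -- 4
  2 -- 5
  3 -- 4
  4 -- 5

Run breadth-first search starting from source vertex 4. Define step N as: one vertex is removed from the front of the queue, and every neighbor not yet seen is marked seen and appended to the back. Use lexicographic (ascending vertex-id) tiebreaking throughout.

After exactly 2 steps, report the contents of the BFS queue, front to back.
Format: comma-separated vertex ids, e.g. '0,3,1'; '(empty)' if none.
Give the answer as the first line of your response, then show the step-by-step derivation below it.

3,5,0,1

step 1: dequeue 4; queue=[2,3,5]; order=4
step 2: dequeue 2; queue=[3,5,0,1]; order=4,2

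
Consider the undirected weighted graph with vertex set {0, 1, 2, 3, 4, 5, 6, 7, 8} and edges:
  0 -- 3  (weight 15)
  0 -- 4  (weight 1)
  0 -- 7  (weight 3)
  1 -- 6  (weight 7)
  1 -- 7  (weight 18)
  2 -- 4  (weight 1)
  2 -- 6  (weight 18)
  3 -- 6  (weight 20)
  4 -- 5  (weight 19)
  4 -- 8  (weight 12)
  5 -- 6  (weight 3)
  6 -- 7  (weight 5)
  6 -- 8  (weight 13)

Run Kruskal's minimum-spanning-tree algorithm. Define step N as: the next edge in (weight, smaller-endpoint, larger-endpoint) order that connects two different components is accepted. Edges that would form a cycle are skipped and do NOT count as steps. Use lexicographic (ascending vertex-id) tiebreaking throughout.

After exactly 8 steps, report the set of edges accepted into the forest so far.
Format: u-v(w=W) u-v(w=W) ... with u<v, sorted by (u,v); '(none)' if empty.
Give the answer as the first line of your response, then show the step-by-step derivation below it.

0-3(w=15) 0-4(w=1) 0-7(w=3) 1-6(w=7) 2-4(w=1) 4-8(w=12) 5-6(w=3) 6-7(w=5)

step 1: add edge 0-4 (w=1); MST = {0-4(w=1)}
step 2: add edge 2-4 (w=1); MST = {0-4(w=1) 2-4(w=1)}
step 3: add edge 0-7 (w=3); MST = {0-4(w=1) 0-7(w=3) 2-4(w=1)}
step 4: add edge 5-6 (w=3); MST = {0-4(w=1) 0-7(w=3) 2-4(w=1) 5-6(w=3)}
step 5: add edge 6-7 (w=5); MST = {0-4(w=1) 0-7(w=3) 2-4(w=1) 5-6(w=3) 6-7(w=5)}
step 6: add edge 1-6 (w=7); MST = {0-4(w=1) 0-7(w=3) 1-6(w=7) 2-4(w=1) 5-6(w=3) 6-7(w=5)}
step 7: add edge 4-8 (w=12); MST = {0-4(w=1) 0-7(w=3) 1-6(w=7) 2-4(w=1) 4-8(w=12) 5-6(w=3) 6-7(w=5)}
step 8: add edge 0-3 (w=15); MST = {0-3(w=15) 0-4(w=1) 0-7(w=3) 1-6(w=7) 2-4(w=1) 4-8(w=12) 5-6(w=3) 6-7(w=5)}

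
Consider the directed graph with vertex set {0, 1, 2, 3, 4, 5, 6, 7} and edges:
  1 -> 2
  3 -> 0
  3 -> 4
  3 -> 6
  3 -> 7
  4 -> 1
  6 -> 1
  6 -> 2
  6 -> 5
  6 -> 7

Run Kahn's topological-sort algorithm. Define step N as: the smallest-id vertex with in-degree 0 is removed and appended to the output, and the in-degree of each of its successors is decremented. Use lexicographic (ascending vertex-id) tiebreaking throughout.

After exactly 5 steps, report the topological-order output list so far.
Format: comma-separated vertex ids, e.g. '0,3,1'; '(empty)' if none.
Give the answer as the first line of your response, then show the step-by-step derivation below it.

3,0,4,6,1

step 1: output 3; order=[3]; indeg=(0,2,2,0,0,1,0,1)
step 2: output 0; order=[3,0]; indeg=(0,2,2,0,0,1,0,1)
step 3: output 4; order=[3,0,4]; indeg=(0,1,2,0,0,1,0,1)
step 4: output 6; order=[3,0,4,6]; indeg=(0,0,1,0,0,0,0,0)
step 5: output 1; order=[3,0,4,6,1]; indeg=(0,0,0,0,0,0,0,0)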